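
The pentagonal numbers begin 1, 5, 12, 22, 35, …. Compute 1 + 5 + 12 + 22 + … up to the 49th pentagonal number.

60025

Σ i(3i−1)/2 = (3Σi² − Σi) / 2 over i = 1..49.
Σi = 1225 and Σi² = 40425.
(3·40425 − 1·1225) / 2 = 120050/2 = 60025.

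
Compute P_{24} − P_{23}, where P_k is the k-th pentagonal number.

70

Consecutive pentagonal numbers differ by 3n − 2: here 3·24 − 2 = 70.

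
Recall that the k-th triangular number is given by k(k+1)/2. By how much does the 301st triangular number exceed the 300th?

301

Consecutive triangular numbers differ by n: T_{301} − T_{300} = 301.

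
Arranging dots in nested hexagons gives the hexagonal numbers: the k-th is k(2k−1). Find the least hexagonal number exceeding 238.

276

Solve n(2n−1) > 238 for integer n.
The largest n with value ≤ 238 is 11 (since 231 ≤ 238 < 276), so the first above is n = 12, value 276.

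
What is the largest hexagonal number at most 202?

Solve n(2n−1) ≤ 202 for integer n.
n = 10 gives 190 ≤ 202, while n = 11 gives 231 > 202; so the answer is 190.

190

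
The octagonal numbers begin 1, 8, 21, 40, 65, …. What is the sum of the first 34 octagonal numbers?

Σ i(3i−2) = 3Σi² − 2Σi over i = 1..34.
Σi = 595 and Σi² = 13685.
3·13685 − 2·595 = 39865.

39865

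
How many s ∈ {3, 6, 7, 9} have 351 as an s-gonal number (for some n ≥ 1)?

s = 3: P(3, 26) = 351. ✓
s = 6: P(6, 13) = 325 and P(6, 14) = 378; 351 is not s-gonal.
s = 7: P(7, 12) = 342 and P(7, 13) = 403; 351 is not s-gonal.
s = 9: P(9, 10) = 325 and P(9, 11) = 396; 351 is not s-gonal.
Hits: s ∈ {3} → 1.

1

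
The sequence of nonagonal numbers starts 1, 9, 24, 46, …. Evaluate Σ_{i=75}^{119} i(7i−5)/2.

1497570

Σ i(7i−5)/2 = (7Σi² − 5Σi) / 2 over i = 75..119.
Σi = 7140 − 2775 = 4365 and Σi² = 568820 − 137825 = 430995.
(7·430995 − 5·4365) / 2 = 2995140/2 = 1497570.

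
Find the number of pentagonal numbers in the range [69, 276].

7

The n-th pentagonal number is n(3n−1)/2.
Smallest index with value ≥ 69: n = 7 (giving 70).
Largest index with value ≤ 276: n = 13 (giving 247).
Indices 7 through 13: 7 terms.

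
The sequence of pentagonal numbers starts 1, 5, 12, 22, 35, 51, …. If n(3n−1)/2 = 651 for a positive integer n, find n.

Set n(3n−1)/2 = 651, giving 3n² − n − 1302 = 0.
The discriminant is 1 + 24·651 = 15625, and √15625 = 125.
So n = (1 + 125) / 6 = 126/6 = 21.

21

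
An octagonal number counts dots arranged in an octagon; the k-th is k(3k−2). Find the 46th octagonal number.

The 46th octagonal number is n(3n−2) with n = 46.
46·(3·46 − 2) = 46·136 = 6256.

6256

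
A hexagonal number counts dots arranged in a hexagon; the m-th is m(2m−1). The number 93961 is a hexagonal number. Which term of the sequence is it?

Set n(2n−1) = 93961, giving 2n² − n − 93961 = 0.
The discriminant is 1 + 8·93961 = 751689, and √751689 = 867.
So n = (1 + 867) / 4 = 868/4 = 217.

217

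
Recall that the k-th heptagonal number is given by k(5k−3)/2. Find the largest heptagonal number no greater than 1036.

970

Solve n(5n−3)/2 ≤ 1036 for integer n.
n = 20 gives 970 ≤ 1036, while n = 21 gives 1071 > 1036; so the answer is 970.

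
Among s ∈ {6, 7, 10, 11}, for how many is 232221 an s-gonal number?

s = 6: P(6, 341) = 232221. ✓
s = 7: P(7, 305) = 232105 and P(7, 306) = 233631; 232221 is not s-gonal.
s = 10: P(10, 241) = 231601 and P(10, 242) = 233530; 232221 is not s-gonal.
s = 11: P(11, 227) = 231086 and P(11, 228) = 233130; 232221 is not s-gonal.
Hits: s ∈ {6} → 1.

1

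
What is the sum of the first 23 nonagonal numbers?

Σ i(7i−5)/2 = (7Σi² − 5Σi) / 2 over i = 1..23.
Σi = 276 and Σi² = 4324.
(7·4324 − 5·276) / 2 = 28888/2 = 14444.

14444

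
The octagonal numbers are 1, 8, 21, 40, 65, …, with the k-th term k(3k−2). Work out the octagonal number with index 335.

336005

335·(3·335 − 2) = 335·1003 = 336005.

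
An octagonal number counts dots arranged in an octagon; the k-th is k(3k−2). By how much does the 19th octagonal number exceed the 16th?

19·(3·19 − 2) = 1045 and 16·(3·16 − 2) = 736.
Difference: 1045 − 736 = 309.

309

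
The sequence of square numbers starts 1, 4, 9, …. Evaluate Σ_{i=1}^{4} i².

Σ_{i=1}^{4} i² = 4·5·9/6 = 30.

30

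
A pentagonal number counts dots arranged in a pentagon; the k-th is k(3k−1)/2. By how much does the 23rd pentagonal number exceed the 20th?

192

23·(3·23 − 1)/2 = 782 and 20·(3·20 − 1)/2 = 590.
Difference: 782 − 590 = 192.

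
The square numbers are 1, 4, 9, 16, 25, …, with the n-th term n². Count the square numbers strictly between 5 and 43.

4

The n-th square number is n².
Smallest index with value > 5: n = 3 (giving 9).
Largest index with value < 43: n = 6 (giving 36).
Indices 3 through 6: 4 terms.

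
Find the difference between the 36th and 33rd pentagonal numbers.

36·(3·36 − 1)/2 = 1926 and 33·(3·33 − 1)/2 = 1617.
Difference: 1926 − 1617 = 309.

309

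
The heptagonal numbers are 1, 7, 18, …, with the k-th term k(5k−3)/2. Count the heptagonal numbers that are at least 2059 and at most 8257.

The n-th heptagonal number is n(5n−3)/2.
Smallest index with value ≥ 2059: n = 29 (giving 2059).
Largest index with value ≤ 8257: n = 57 (giving 8037).
Indices 29 through 57: 29 terms.

29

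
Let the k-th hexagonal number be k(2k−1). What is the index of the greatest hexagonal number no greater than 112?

Solve n(2n−1) ≤ 112 for integer n.
n = 7 gives 91 ≤ 112, while n = 8 gives 120 > 112; so the answer is index 7.

7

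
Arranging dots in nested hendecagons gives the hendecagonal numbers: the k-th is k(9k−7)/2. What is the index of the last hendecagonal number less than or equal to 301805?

Solve n(9n−7)/2 ≤ 301805 for integer n.
n = 259 gives 300958 ≤ 301805, while n = 260 gives 303290 > 301805; so the answer is index 259.

259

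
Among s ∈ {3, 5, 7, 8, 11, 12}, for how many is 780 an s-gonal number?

1

s = 3: P(3, 39) = 780. ✓
s = 5: P(5, 22) = 715 and P(5, 23) = 782; 780 is not s-gonal.
s = 7: P(7, 17) = 697 and P(7, 18) = 783; 780 is not s-gonal.
s = 8: P(8, 16) = 736 and P(8, 17) = 833; 780 is not s-gonal.
s = 11: P(11, 13) = 715 and P(11, 14) = 833; 780 is not s-gonal.
s = 12: P(12, 12) = 672 and P(12, 13) = 793; 780 is not s-gonal.
Hits: s ∈ {3} → 1.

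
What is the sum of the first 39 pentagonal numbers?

Σ i(3i−1)/2 = (3Σi² − Σi) / 2 over i = 1..39.
Σi = 780 and Σi² = 20540.
(3·20540 − 1·780) / 2 = 60840/2 = 30420.

30420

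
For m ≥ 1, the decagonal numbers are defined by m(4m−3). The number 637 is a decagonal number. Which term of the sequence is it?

13

Set n(4n−3) = 637, giving 4n² − 3n − 637 = 0.
So n = (3 + 101) / 8 = 104/8 = 13.
Check: 13·(4·13 − 3) = 637. ✓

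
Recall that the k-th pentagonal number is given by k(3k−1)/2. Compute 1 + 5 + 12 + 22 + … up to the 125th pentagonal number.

Σ i(3i−1)/2 = (3Σi² − Σi) / 2 over i = 1..125.
Σi = 7875 and Σi² = 658875.
(3·658875 − 1·7875) / 2 = 1968750/2 = 984375.

984375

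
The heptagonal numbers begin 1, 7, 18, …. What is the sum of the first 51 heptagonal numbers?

Σ i(5i−3)/2 = (5Σi² − 3Σi) / 2 over i = 1..51.
Σi = 1326 and Σi² = 45526.
(5·45526 − 3·1326) / 2 = 223652/2 = 111826.

111826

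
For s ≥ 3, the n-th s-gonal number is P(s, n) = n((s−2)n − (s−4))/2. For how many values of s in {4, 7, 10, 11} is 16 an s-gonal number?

1

s = 4: P(4, 4) = 16. ✓
s = 7: P(7, 2) = 7 and P(7, 3) = 18; 16 is not s-gonal.
s = 10: P(10, 2) = 10 and P(10, 3) = 27; 16 is not s-gonal.
s = 11: P(11, 2) = 11 and P(11, 3) = 30; 16 is not s-gonal.
Hits: s ∈ {4} → 1.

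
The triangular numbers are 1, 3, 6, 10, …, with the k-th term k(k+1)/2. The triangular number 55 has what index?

10

Set n(n+1)/2 = 55, giving n² + n − 110 = 0.
So n = (-1 + 21) / 2 = 20/2 = 10.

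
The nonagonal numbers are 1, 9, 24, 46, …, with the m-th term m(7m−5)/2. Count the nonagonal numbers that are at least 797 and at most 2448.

11

The n-th nonagonal number is n(7n−5)/2.
Smallest index with value ≥ 797: n = 16 (giving 856).
Largest index with value ≤ 2448: n = 26 (giving 2301).
Indices 16 through 26: 11 terms.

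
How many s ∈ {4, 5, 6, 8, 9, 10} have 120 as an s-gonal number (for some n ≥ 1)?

1

s = 4: P(4, 10) = 100 and P(4, 11) = 121; 120 is not s-gonal.
s = 5: P(5, 9) = 117 and P(5, 10) = 145; 120 is not s-gonal.
s = 6: P(6, 8) = 120. ✓
s = 8: P(8, 6) = 96 and P(8, 7) = 133; 120 is not s-gonal.
s = 9: P(9, 6) = 111 and P(9, 7) = 154; 120 is not s-gonal.
s = 10: P(10, 5) = 85 and P(10, 6) = 126; 120 is not s-gonal.
Hits: s ∈ {6} → 1.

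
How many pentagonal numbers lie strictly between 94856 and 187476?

102

The n-th pentagonal number is n(3n−1)/2.
Smallest index with value > 94856: n = 252 (giving 95130).
Largest index with value < 187476: n = 353 (giving 186737).
Indices 252 through 353: 102 terms.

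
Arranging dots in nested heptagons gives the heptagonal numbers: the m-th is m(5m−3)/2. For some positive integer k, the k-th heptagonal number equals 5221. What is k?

46

Set n(5n−3)/2 = 5221, giving 5n² − 3n − 10442 = 0.
The discriminant is 9 + 40·5221 = 208849, and √208849 = 457.
So n = (3 + 457) / 10 = 460/10 = 46.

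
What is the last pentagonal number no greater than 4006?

Solve n(3n−1)/2 ≤ 4006 for integer n.
n = 51 gives 3876 ≤ 4006, while n = 52 gives 4030 > 4006; so the answer is 3876.

3876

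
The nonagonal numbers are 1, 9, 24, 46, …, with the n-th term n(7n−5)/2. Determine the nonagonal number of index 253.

The 253rd nonagonal number is n(7n−5)/2 with n = 253.
253·(7·253 − 5)/2 = 253·1766/2 = 253·883 = 223399.

223399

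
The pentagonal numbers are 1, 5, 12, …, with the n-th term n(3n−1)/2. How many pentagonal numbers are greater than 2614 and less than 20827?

The n-th pentagonal number is n(3n−1)/2.
Smallest index with value > 2614: n = 42 (giving 2625).
Largest index with value < 20827: n = 117 (giving 20475).
Indices 42 through 117: 76 terms.

76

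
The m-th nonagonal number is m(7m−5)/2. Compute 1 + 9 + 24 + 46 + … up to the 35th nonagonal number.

Σ i(7i−5)/2 = (7Σi² − 5Σi) / 2 over i = 1..35.
Σi = 630 and Σi² = 14910.
(7·14910 − 5·630) / 2 = 101220/2 = 50610.

50610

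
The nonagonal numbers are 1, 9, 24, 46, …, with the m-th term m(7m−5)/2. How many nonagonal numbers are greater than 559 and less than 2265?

The n-th nonagonal number is n(7n−5)/2.
Smallest index with value > 559: n = 14 (giving 651).
Largest index with value < 2265: n = 25 (giving 2125).
Indices 14 through 25: 12 terms.

12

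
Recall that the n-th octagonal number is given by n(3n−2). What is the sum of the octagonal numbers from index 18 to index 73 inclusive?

386596

Σ i(3i−2) = 3Σi² − 2Σi over i = 18..73.
Σi = 2701 − 153 = 2548 and Σi² = 132349 − 1785 = 130564.
3·130564 − 2·2548 = 386596.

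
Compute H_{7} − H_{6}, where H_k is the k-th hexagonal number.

Consecutive hexagonal numbers differ by 4n − 3: here 4·7 − 3 = 25.

25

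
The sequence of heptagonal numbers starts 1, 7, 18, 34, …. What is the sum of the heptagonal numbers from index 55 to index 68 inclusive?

Σ i(5i−3)/2 = (5Σi² − 3Σi) / 2 over i = 55..68.
Σi = 2346 − 1485 = 861 and Σi² = 107134 − 53955 = 53179.
(5·53179 − 3·861) / 2 = 263312/2 = 131656.

131656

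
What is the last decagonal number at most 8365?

8326

Solve n(4n−3) ≤ 8365 for integer n.
n = 46 gives 8326 ≤ 8365, while n = 47 gives 8695 > 8365; so the answer is 8326.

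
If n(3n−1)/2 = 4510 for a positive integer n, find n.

55

Set n(3n−1)/2 = 4510, giving 3n² − n − 9020 = 0.
The discriminant is 1 + 24·4510 = 108241, and √108241 = 329.
So n = (1 + 329) / 6 = 330/6 = 55.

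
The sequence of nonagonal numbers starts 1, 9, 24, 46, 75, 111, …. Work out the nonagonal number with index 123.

52644

The 123rd nonagonal number is n(7n−5)/2 with n = 123.
123·(7·123 − 5)/2 = 123·856/2 = 123·428 = 52644.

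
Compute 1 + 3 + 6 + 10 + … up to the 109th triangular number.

Σ i(i+1)/2 = (Σi² + Σi) / 2 over i = 1..109.
Σi = 5995 and Σi² = 437635.
(1·437635 + 1·5995) / 2 = 443630/2 = 221815.

221815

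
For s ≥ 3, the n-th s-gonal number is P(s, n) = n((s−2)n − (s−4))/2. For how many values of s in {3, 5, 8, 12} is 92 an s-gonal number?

1

s = 3: P(3, 13) = 91 and P(3, 14) = 105; 92 is not s-gonal.
s = 5: P(5, 8) = 92. ✓
s = 8: P(8, 5) = 65 and P(8, 6) = 96; 92 is not s-gonal.
s = 12: P(12, 4) = 64 and P(12, 5) = 105; 92 is not s-gonal.
Hits: s ∈ {5} → 1.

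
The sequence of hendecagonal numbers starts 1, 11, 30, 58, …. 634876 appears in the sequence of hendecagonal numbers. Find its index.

Set n(9n−7)/2 = 634876, giving 9n² − 7n − 1269752 = 0.
So n = (7 + 6761) / 18 = 6768/18 = 376.
Check: 376·(9·376 − 7)/2 = 634876. ✓

376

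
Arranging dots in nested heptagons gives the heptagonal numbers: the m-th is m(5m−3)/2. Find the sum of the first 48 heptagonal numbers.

93296

Σ i(5i−3)/2 = (5Σi² − 3Σi) / 2 over i = 1..48.
Σi = 1176 and Σi² = 38024.
(5·38024 − 3·1176) / 2 = 186592/2 = 93296.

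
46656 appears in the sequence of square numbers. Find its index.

We need n² = 46656, so n = √46656 = 216.

216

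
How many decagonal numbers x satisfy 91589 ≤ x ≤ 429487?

The n-th decagonal number is n(4n−3).
Smallest index with value ≥ 91589: n = 152 (giving 91960).
Largest index with value ≤ 429487: n = 328 (giving 429352).
Indices 152 through 328: 177 terms.

177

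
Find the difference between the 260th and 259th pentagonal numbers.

778

Consecutive pentagonal numbers differ by 3n − 2: here 3·260 − 2 = 778.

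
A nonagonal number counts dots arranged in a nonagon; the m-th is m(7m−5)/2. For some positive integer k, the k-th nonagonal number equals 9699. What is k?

Set n(7n−5)/2 = 9699, giving 7n² − 5n − 19398 = 0.
The discriminant is 25 + 56·9699 = 543169, and √543169 = 737.
So n = (5 + 737) / 14 = 742/14 = 53.
Check: 53·(7·53 − 5)/2 = 9699. ✓

53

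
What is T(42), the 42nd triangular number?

903

42·43/2 = 1806/2 = 903.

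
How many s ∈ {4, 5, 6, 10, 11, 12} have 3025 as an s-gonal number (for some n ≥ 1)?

s = 4: P(4, 55) = 3025. ✓
s = 5: P(5, 45) = 3015 and P(5, 46) = 3151; 3025 is not s-gonal.
s = 6: P(6, 39) = 3003 and P(6, 40) = 3160; 3025 is not s-gonal.
s = 10: P(10, 27) = 2835 and P(10, 28) = 3052; 3025 is not s-gonal.
s = 11: P(11, 26) = 2951 and P(11, 27) = 3186; 3025 is not s-gonal.
s = 12: P(12, 25) = 3025. ✓
Hits: s ∈ {4, 12} → 2.

2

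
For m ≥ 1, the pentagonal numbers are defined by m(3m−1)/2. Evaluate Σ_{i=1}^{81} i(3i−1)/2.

269001

Σ i(3i−1)/2 = (3Σi² − Σi) / 2 over i = 1..81.
Σi = 3321 and Σi² = 180441.
(3·180441 − 1·3321) / 2 = 538002/2 = 269001.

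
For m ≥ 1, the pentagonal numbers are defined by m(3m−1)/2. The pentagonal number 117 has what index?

Set n(3n−1)/2 = 117, giving 3n² − n − 234 = 0.
The discriminant is 1 + 24·117 = 2809, and √2809 = 53.
So n = (1 + 53) / 6 = 54/6 = 9.
Check: 9·(3·9 − 1)/2 = 117. ✓

9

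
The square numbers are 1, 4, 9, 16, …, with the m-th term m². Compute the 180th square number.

32400

180² = 32400.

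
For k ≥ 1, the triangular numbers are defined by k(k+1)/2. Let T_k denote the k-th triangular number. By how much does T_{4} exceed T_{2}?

4·5/2 = 10 and 2·3/2 = 3.
Difference: 10 − 3 = 7.

7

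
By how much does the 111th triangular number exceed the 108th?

330

111·112/2 = 6216 and 108·109/2 = 5886.
Difference: 6216 − 5886 = 330.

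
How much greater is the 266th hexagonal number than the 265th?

1061

Consecutive hexagonal numbers differ by 4n − 3: here 4·266 − 3 = 1061.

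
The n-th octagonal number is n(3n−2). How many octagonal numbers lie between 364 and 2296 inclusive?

The n-th octagonal number is n(3n−2).
Smallest index with value ≥ 364: n = 12 (giving 408).
Largest index with value ≤ 2296: n = 28 (giving 2296).
Indices 12 through 28: 17 terms.

17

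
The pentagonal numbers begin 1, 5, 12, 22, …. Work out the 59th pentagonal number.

The 59th pentagonal number is n(3n−1)/2 with n = 59.
59·(3·59 − 1)/2 = 59·176/2 = 59·88 = 5192.

5192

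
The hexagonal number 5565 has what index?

Set n(2n−1) = 5565, giving 2n² − n − 5565 = 0.
The discriminant is 1 + 8·5565 = 44521, and √44521 = 211.
So n = (1 + 211) / 4 = 212/4 = 53.

53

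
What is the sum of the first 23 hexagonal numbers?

Σ i(2i−1) = 2Σi² − Σi over i = 1..23.
Σi = 276 and Σi² = 4324.
2·4324 − 1·276 = 8372.

8372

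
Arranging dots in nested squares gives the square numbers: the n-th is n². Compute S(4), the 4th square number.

The 4th square number is n² with n = 4.
4² = 16.

16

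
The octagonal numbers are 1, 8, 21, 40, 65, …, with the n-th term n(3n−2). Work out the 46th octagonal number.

46·(3·46 − 2) = 46·136 = 6256.

6256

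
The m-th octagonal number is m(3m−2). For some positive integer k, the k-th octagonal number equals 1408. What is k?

Set n(3n−2) = 1408, giving 3n² − 2n − 1408 = 0.
The discriminant is 4 + 12·1408 = 16900, and √16900 = 130.
So n = (2 + 130) / 6 = 132/6 = 22.
Check: 22·(3·22 − 2) = 1408. ✓

22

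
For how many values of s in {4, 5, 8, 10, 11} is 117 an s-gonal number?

s = 4: P(4, 10) = 100 and P(4, 11) = 121; 117 is not s-gonal.
s = 5: P(5, 9) = 117. ✓
s = 8: P(8, 6) = 96 and P(8, 7) = 133; 117 is not s-gonal.
s = 10: P(10, 5) = 85 and P(10, 6) = 126; 117 is not s-gonal.
s = 11: P(11, 5) = 95 and P(11, 6) = 141; 117 is not s-gonal.
Hits: s ∈ {5} → 1.

1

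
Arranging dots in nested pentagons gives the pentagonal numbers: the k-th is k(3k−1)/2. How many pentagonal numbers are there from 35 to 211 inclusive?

The n-th pentagonal number is n(3n−1)/2.
Smallest index with value ≥ 35: n = 5 (giving 35).
Largest index with value ≤ 211: n = 12 (giving 210).
Indices 5 through 12: 8 terms.

8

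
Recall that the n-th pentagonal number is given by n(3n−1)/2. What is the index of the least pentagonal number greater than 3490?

Solve n(3n−1)/2 > 3490 for integer n.
The largest n with value ≤ 3490 is 48 (since 3432 ≤ 3490 < 3577), so the first above is n = 49, value 3577.

49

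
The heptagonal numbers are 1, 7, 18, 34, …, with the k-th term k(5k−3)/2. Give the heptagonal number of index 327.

266832

The 327th heptagonal number is n(5n−3)/2 with n = 327.
327·(5·327 − 3)/2 = 327·1632/2 = 327·816 = 266832.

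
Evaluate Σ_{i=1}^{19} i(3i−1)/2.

Σ i(3i−1)/2 = (3Σi² − Σi) / 2 over i = 1..19.
Σi = 190 and Σi² = 2470.
(3·2470 − 1·190) / 2 = 7220/2 = 3610.

3610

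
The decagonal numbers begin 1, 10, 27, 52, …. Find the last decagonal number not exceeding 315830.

Solve n(4n−3) ≤ 315830 for integer n.
n = 281 gives 315001 ≤ 315830, while n = 282 gives 317250 > 315830; so the answer is 315001.

315001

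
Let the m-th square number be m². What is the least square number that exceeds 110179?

Solve n² > 110179 for integer n.
The largest n with value ≤ 110179 is 331 (since 109561 ≤ 110179 < 110224), so the first above is n = 332, value 110224.

110224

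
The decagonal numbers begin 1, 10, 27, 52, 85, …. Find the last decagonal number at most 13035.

Solve n(4n−3) ≤ 13035 for integer n.
n = 57 gives 12825 ≤ 13035, while n = 58 gives 13282 > 13035; so the answer is 12825.

12825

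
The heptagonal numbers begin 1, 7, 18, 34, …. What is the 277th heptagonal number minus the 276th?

1381

Consecutive heptagonal numbers differ by 5n − 4: here 5·277 − 4 = 1381.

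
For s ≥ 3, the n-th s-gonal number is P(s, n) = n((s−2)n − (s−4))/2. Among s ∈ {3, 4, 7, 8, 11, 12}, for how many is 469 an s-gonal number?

1

s = 3: P(3, 30) = 465 and P(3, 31) = 496; 469 is not s-gonal.
s = 4: P(4, 21) = 441 and P(4, 22) = 484; 469 is not s-gonal.
s = 7: P(7, 14) = 469. ✓
s = 8: P(8, 12) = 408 and P(8, 13) = 481; 469 is not s-gonal.
s = 11: P(11, 10) = 415 and P(11, 11) = 506; 469 is not s-gonal.
s = 12: P(12, 10) = 460 and P(12, 11) = 561; 469 is not s-gonal.
Hits: s ∈ {7} → 1.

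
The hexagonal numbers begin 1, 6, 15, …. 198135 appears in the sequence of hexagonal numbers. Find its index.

Set n(2n−1) = 198135, giving 2n² − n − 198135 = 0.
The discriminant is 1 + 8·198135 = 1585081, and √1585081 = 1259.
So n = (1 + 1259) / 4 = 1260/4 = 315.
Check: 315·(2·315 − 1) = 198135. ✓

315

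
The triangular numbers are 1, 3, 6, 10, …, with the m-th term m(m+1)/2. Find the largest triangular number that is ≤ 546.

528

Solve n(n+1)/2 ≤ 546 for integer n.
n = 32 gives 528 ≤ 546, while n = 33 gives 561 > 546; so the answer is 528.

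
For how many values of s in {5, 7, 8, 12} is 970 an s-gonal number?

1

s = 5: P(5, 25) = 925 and P(5, 26) = 1001; 970 is not s-gonal.
s = 7: P(7, 20) = 970. ✓
s = 8: P(8, 18) = 936 and P(8, 19) = 1045; 970 is not s-gonal.
s = 12: P(12, 14) = 924 and P(12, 15) = 1065; 970 is not s-gonal.
Hits: s ∈ {7} → 1.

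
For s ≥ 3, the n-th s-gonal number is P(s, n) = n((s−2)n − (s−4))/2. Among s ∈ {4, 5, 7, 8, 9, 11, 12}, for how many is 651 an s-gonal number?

2

s = 4: P(4, 25) = 625 and P(4, 26) = 676; 651 is not s-gonal.
s = 5: P(5, 21) = 651. ✓
s = 7: P(7, 16) = 616 and P(7, 17) = 697; 651 is not s-gonal.
s = 8: P(8, 15) = 645 and P(8, 16) = 736; 651 is not s-gonal.
s = 9: P(9, 14) = 651. ✓
s = 11: P(11, 12) = 606 and P(11, 13) = 715; 651 is not s-gonal.
s = 12: P(12, 11) = 561 and P(12, 12) = 672; 651 is not s-gonal.
Hits: s ∈ {5, 9} → 2.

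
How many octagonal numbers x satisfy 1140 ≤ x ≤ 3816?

17

The n-th octagonal number is n(3n−2).
Smallest index with value ≥ 1140: n = 20 (giving 1160).
Largest index with value ≤ 3816: n = 36 (giving 3816).
Indices 20 through 36: 17 terms.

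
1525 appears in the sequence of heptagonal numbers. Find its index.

25

Set n(5n−3)/2 = 1525, giving 5n² − 3n − 3050 = 0.
So n = (3 + 247) / 10 = 250/10 = 25.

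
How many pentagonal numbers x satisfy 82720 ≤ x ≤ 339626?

242

The n-th pentagonal number is n(3n−1)/2.
Smallest index with value ≥ 82720: n = 235 (giving 82720).
Largest index with value ≤ 339626: n = 476 (giving 339626).
Indices 235 through 476: 242 terms.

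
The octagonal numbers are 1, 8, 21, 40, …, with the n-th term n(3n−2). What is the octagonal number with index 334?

The 334th octagonal number is n(3n−2) with n = 334.
334·(3·334 − 2) = 334·1000 = 334000.

334000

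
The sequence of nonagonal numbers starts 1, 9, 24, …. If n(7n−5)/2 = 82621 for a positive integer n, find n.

Set n(7n−5)/2 = 82621, giving 7n² − 5n − 165242 = 0.
The discriminant is 25 + 56·82621 = 4626801, and √4626801 = 2151.
So n = (5 + 2151) / 14 = 2156/14 = 154.
Check: 154·(7·154 − 5)/2 = 82621. ✓

154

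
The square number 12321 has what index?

We need n² = 12321, so n = √12321 = 111.
Check: 111² = 12321. ✓

111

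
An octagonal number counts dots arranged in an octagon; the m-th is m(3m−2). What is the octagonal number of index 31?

The 31st octagonal number is n(3n−2) with n = 31.
31·(3·31 − 2) = 31·91 = 2821.

2821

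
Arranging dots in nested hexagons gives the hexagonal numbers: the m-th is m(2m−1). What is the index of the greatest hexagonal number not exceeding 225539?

Solve n(2n−1) ≤ 225539 for integer n.
n = 336 gives 225456 ≤ 225539, while n = 337 gives 226801 > 225539; so the answer is index 336.

336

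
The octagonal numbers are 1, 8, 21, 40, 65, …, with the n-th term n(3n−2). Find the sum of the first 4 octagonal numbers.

70

Σ i(3i−2) = 3Σi² − 2Σi over i = 1..4.
Σi = 10 and Σi² = 30.
3·30 − 2·10 = 70.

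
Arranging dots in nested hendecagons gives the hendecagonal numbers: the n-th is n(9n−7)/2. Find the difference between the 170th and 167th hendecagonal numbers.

170·(9·170 − 7)/2 = 129455 and 167·(9·167 − 7)/2 = 124916.
Difference: 129455 − 124916 = 4539.

4539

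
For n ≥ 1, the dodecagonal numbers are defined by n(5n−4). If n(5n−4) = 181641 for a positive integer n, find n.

Set n(5n−4) = 181641, giving 5n² − 4n − 181641 = 0.
The discriminant is 16 + 20·181641 = 3632836, and √3632836 = 1906.
So n = (4 + 1906) / 10 = 1910/10 = 191.
Check: 191·(5·191 − 4) = 181641. ✓

191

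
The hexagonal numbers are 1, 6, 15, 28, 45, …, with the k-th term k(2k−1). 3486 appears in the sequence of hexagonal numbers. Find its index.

42

Set n(2n−1) = 3486, giving 2n² − n − 3486 = 0.
The discriminant is 1 + 8·3486 = 27889, and √27889 = 167.
So n = (1 + 167) / 4 = 168/4 = 42.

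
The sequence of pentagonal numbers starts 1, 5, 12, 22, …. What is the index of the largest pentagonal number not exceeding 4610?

55

Solve n(3n−1)/2 ≤ 4610 for integer n.
n = 55 gives 4510 ≤ 4610, while n = 56 gives 4676 > 4610; so the answer is index 55.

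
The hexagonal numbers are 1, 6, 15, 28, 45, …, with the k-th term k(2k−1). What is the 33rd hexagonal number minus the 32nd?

Consecutive hexagonal numbers differ by 4n − 3: here 4·33 − 3 = 129.

129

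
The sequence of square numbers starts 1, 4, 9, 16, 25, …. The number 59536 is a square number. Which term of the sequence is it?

We need n² = 59536, so n = √59536 = 244.
Check: 244² = 59536. ✓

244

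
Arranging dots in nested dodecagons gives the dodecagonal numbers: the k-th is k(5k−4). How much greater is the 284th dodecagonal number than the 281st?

284·(5·284 − 4) = 402144 and 281·(5·281 − 4) = 393681.
Difference: 402144 − 393681 = 8463.

8463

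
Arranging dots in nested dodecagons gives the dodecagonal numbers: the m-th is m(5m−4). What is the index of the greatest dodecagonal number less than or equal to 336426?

Solve n(5n−4) ≤ 336426 for integer n.
n = 259 gives 334369 ≤ 336426, while n = 260 gives 336960 > 336426; so the answer is index 259.

259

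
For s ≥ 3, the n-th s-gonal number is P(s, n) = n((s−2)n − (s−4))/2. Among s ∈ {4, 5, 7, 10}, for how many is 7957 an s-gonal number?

s = 4: P(4, 89) = 7921 and P(4, 90) = 8100; 7957 is not s-gonal.
s = 5: P(5, 73) = 7957. ✓
s = 7: P(7, 56) = 7756 and P(7, 57) = 8037; 7957 is not s-gonal.
s = 10: P(10, 44) = 7612 and P(10, 45) = 7965; 7957 is not s-gonal.
Hits: s ∈ {5} → 1.

1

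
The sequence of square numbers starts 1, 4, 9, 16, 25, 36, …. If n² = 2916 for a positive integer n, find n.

54

We need n² = 2916, so n = √2916 = 54.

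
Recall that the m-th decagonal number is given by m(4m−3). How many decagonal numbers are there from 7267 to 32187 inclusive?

48

The n-th decagonal number is n(4n−3).
Smallest index with value ≥ 7267: n = 43 (giving 7267).
Largest index with value ≤ 32187: n = 90 (giving 32130).
Indices 43 through 90: 48 terms.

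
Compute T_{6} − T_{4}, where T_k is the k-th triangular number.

11

6·7/2 = 21 and 4·5/2 = 10.
Difference: 21 − 10 = 11.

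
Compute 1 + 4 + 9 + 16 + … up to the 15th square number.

1240

Σ_{i=1}^{15} i² = 15·16·31/6 = 1240.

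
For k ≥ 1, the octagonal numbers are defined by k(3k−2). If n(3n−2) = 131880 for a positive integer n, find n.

Set n(3n−2) = 131880, giving 3n² − 2n − 131880 = 0.
The discriminant is 4 + 12·131880 = 1582564, and √1582564 = 1258.
So n = (2 + 1258) / 6 = 1260/6 = 210.

210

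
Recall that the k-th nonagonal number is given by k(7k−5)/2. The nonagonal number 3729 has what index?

33

Set n(7n−5)/2 = 3729, giving 7n² − 5n − 7458 = 0.
So n = (5 + 457) / 14 = 462/14 = 33.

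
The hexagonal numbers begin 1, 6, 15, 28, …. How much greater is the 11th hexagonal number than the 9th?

78

11·(2·11 − 1) = 231 and 9·(2·9 − 1) = 153.
Difference: 231 − 153 = 78.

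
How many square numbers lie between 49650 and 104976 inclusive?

The n-th square number is n².
Smallest index with value ≥ 49650: n = 223 (giving 49729).
Largest index with value ≤ 104976: n = 324 (giving 104976).
Indices 223 through 324: 102 terms.

102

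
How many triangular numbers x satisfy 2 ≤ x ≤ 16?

4

The n-th triangular number is n(n+1)/2.
Smallest index with value ≥ 2: n = 2 (giving 3).
Largest index with value ≤ 16: n = 5 (giving 15).
Indices 2 through 5: 4 terms.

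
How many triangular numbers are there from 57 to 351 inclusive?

16

The n-th triangular number is n(n+1)/2.
Smallest index with value ≥ 57: n = 11 (giving 66).
Largest index with value ≤ 351: n = 26 (giving 351).
Indices 11 through 26: 16 terms.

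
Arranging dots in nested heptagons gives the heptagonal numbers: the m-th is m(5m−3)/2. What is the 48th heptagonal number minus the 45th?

48·(5·48 − 3)/2 = 5688 and 45·(5·45 − 3)/2 = 4995.
Difference: 5688 − 4995 = 693.

693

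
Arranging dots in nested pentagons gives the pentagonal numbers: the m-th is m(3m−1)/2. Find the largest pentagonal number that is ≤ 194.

Solve n(3n−1)/2 ≤ 194 for integer n.
n = 11 gives 176 ≤ 194, while n = 12 gives 210 > 194; so the answer is 176.

176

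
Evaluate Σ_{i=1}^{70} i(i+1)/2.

59640

Σ i(i+1)/2 = (Σi² + Σi) / 2 over i = 1..70.
Σi = 2485 and Σi² = 116795.
(1·116795 + 1·2485) / 2 = 119280/2 = 59640.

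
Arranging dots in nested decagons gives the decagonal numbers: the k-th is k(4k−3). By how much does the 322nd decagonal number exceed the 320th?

322·(4·322 − 3) = 413770 and 320·(4·320 − 3) = 408640.
Difference: 413770 − 408640 = 5130.

5130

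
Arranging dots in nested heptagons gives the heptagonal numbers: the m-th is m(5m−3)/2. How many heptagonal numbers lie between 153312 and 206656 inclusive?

40

The n-th heptagonal number is n(5n−3)/2.
Smallest index with value ≥ 153312: n = 248 (giving 153388).
Largest index with value ≤ 206656: n = 287 (giving 205492).
Indices 248 through 287: 40 terms.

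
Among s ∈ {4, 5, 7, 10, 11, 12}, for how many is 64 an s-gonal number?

s = 4: P(4, 8) = 64. ✓
s = 5: P(5, 6) = 51 and P(5, 7) = 70; 64 is not s-gonal.
s = 7: P(7, 5) = 55 and P(7, 6) = 81; 64 is not s-gonal.
s = 10: P(10, 4) = 52 and P(10, 5) = 85; 64 is not s-gonal.
s = 11: P(11, 4) = 58 and P(11, 5) = 95; 64 is not s-gonal.
s = 12: P(12, 4) = 64. ✓
Hits: s ∈ {4, 12} → 2.

2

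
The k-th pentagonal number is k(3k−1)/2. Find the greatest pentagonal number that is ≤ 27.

22

Solve n(3n−1)/2 ≤ 27 for integer n.
n = 4 gives 22 ≤ 27, while n = 5 gives 35 > 27; so the answer is 22.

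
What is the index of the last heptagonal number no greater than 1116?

Solve n(5n−3)/2 ≤ 1116 for integer n.
n = 21 gives 1071 ≤ 1116, while n = 22 gives 1177 > 1116; so the answer is index 21.

21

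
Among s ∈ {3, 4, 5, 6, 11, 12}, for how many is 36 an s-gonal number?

2

s = 3: P(3, 8) = 36. ✓
s = 4: P(4, 6) = 36. ✓
s = 5: P(5, 5) = 35 and P(5, 6) = 51; 36 is not s-gonal.
s = 6: P(6, 4) = 28 and P(6, 5) = 45; 36 is not s-gonal.
s = 11: P(11, 3) = 30 and P(11, 4) = 58; 36 is not s-gonal.
s = 12: P(12, 3) = 33 and P(12, 4) = 64; 36 is not s-gonal.
Hits: s ∈ {3, 4} → 2.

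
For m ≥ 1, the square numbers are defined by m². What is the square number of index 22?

22² = 484.

484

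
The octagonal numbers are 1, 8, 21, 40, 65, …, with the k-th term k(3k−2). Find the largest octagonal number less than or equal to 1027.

936

Solve n(3n−2) ≤ 1027 for integer n.
n = 18 gives 936 ≤ 1027, while n = 19 gives 1045 > 1027; so the answer is 936.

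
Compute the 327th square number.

106929

The 327th square number is n² with n = 327.
327² = 106929.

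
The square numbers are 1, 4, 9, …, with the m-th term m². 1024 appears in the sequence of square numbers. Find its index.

32

We need n² = 1024, so n = √1024 = 32.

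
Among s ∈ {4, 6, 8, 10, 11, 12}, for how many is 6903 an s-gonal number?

s = 4: P(4, 83) = 6889 and P(4, 84) = 7056; 6903 is not s-gonal.
s = 6: P(6, 59) = 6903. ✓
s = 8: P(8, 48) = 6816 and P(8, 49) = 7105; 6903 is not s-gonal.
s = 10: P(10, 41) = 6601 and P(10, 42) = 6930; 6903 is not s-gonal.
s = 11: P(11, 39) = 6708 and P(11, 40) = 7060; 6903 is not s-gonal.
s = 12: P(12, 37) = 6697 and P(12, 38) = 7068; 6903 is not s-gonal.
Hits: s ∈ {6} → 1.

1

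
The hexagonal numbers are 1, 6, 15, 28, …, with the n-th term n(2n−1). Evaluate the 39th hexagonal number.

3003

The 39th hexagonal number is n(2n−1) with n = 39.
39·(2·39 − 1) = 39·77 = 3003.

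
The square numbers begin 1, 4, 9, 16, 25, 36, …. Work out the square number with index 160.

160² = 25600.

25600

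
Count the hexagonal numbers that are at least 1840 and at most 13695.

53

The n-th hexagonal number is n(2n−1).
Smallest index with value ≥ 1840: n = 31 (giving 1891).
Largest index with value ≤ 13695: n = 83 (giving 13695).
Indices 31 through 83: 53 terms.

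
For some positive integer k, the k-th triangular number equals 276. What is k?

Set n(n+1)/2 = 276, giving n² + n − 552 = 0.
The discriminant is 1 + 8·276 = 2209, and √2209 = 47.
So n = (-1 + 47) / 2 = 46/2 = 23.

23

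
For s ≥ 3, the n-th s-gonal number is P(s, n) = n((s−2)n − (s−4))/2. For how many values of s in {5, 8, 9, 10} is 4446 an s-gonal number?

1

s = 5: P(5, 54) = 4347 and P(5, 55) = 4510; 4446 is not s-gonal.
s = 8: P(8, 38) = 4256 and P(8, 39) = 4485; 4446 is not s-gonal.
s = 9: P(9, 36) = 4446. ✓
s = 10: P(10, 33) = 4257 and P(10, 34) = 4522; 4446 is not s-gonal.
Hits: s ∈ {9} → 1.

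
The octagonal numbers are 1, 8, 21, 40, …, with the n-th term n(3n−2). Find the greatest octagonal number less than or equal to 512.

Solve n(3n−2) ≤ 512 for integer n.
n = 13 gives 481 ≤ 512, while n = 14 gives 560 > 512; so the answer is 481.

481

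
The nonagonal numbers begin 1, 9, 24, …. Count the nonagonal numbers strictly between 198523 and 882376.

264

The n-th nonagonal number is n(7n−5)/2.
Smallest index with value > 198523: n = 239 (giving 199326).
Largest index with value < 882376: n = 502 (giving 880759).
Indices 239 through 502: 264 terms.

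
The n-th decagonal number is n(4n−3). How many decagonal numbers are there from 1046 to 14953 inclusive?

The n-th decagonal number is n(4n−3).
Smallest index with value ≥ 1046: n = 17 (giving 1105).
Largest index with value ≤ 14953: n = 61 (giving 14701).
Indices 17 through 61: 45 terms.

45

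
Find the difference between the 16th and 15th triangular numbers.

Consecutive triangular numbers differ by n: T_{16} − T_{15} = 16.

16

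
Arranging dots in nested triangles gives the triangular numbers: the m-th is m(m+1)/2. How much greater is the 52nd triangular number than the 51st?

Consecutive triangular numbers differ by n: T_{52} − T_{51} = 52.

52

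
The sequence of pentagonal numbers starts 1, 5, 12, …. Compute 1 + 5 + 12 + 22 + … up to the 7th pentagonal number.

196

Σ i(3i−1)/2 = (3Σi² − Σi) / 2 over i = 1..7.
Σi = 28 and Σi² = 140.
(3·140 − 1·28) / 2 = 392/2 = 196.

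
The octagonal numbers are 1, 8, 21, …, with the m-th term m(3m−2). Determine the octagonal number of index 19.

The 19th octagonal number is n(3n−2) with n = 19.
19·(3·19 − 2) = 19·55 = 1045.

1045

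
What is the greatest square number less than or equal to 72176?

Solve n² ≤ 72176 for integer n.
n = 268 gives 71824 ≤ 72176, while n = 269 gives 72361 > 72176; so the answer is 71824.

71824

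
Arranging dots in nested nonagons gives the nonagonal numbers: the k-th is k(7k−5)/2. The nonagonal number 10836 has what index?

56

Set n(7n−5)/2 = 10836, giving 7n² − 5n − 21672 = 0.
The discriminant is 25 + 56·10836 = 606841, and √606841 = 779.
So n = (5 + 779) / 14 = 784/14 = 56.
Check: 56·(7·56 − 5)/2 = 10836. ✓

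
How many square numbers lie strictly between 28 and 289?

11

The n-th square number is n².
Smallest index with value > 28: n = 6 (giving 36).
Largest index with value < 289: n = 16 (giving 256).
Indices 6 through 16: 11 terms.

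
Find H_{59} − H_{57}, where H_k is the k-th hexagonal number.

462

59·(2·59 − 1) = 6903 and 57·(2·57 − 1) = 6441.
Difference: 6903 − 6441 = 462.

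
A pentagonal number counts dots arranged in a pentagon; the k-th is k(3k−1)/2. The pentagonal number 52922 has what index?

188

Set n(3n−1)/2 = 52922, giving 3n² − n − 105844 = 0.
The discriminant is 1 + 24·52922 = 1270129, and √1270129 = 1127.
So n = (1 + 1127) / 6 = 1128/6 = 188.
Check: 188·(3·188 − 1)/2 = 52922. ✓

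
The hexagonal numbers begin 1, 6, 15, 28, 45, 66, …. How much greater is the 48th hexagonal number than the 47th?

189

Consecutive hexagonal numbers differ by 4n − 3: here 4·48 − 3 = 189.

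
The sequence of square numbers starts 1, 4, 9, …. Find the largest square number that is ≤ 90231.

Solve n² ≤ 90231 for integer n.
n = 300 gives 90000 ≤ 90231, while n = 301 gives 90601 > 90231; so the answer is 90000.

90000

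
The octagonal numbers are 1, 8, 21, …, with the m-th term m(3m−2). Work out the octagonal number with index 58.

58·(3·58 − 2) = 58·172 = 9976.

9976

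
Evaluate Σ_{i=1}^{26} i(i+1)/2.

3276

Σ i(i+1)/2 = (Σi² + Σi) / 2 over i = 1..26.
Σi = 351 and Σi² = 6201.
(1·6201 + 1·351) / 2 = 6552/2 = 3276.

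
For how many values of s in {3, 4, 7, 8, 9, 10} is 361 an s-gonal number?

1

s = 3: P(3, 26) = 351 and P(3, 27) = 378; 361 is not s-gonal.
s = 4: P(4, 19) = 361. ✓
s = 7: P(7, 12) = 342 and P(7, 13) = 403; 361 is not s-gonal.
s = 8: P(8, 11) = 341 and P(8, 12) = 408; 361 is not s-gonal.
s = 9: P(9, 10) = 325 and P(9, 11) = 396; 361 is not s-gonal.
s = 10: P(10, 9) = 297 and P(10, 10) = 370; 361 is not s-gonal.
Hits: s ∈ {4} → 1.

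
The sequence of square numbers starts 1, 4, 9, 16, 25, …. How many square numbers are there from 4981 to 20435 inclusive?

72

The n-th square number is n².
Smallest index with value ≥ 4981: n = 71 (giving 5041).
Largest index with value ≤ 20435: n = 142 (giving 20164).
Indices 71 through 142: 72 terms.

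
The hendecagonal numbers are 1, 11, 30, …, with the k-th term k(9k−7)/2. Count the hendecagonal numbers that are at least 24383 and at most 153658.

112

The n-th hendecagonal number is n(9n−7)/2.
Smallest index with value ≥ 24383: n = 74 (giving 24383).
Largest index with value ≤ 153658: n = 185 (giving 153365).
Indices 74 through 185: 112 terms.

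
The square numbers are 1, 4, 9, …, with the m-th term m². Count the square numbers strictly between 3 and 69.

The n-th square number is n².
Smallest index with value > 3: n = 2 (giving 4).
Largest index with value < 69: n = 8 (giving 64).
Indices 2 through 8: 7 terms.

7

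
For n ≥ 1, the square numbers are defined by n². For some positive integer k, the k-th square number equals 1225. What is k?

35

We need n² = 1225, so n = √1225 = 35.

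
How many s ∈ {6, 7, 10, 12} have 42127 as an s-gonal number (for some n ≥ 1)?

1

s = 6: P(6, 145) = 41905 and P(6, 146) = 42486; 42127 is not s-gonal.
s = 7: P(7, 130) = 42055 and P(7, 131) = 42706; 42127 is not s-gonal.
s = 10: P(10, 103) = 42127. ✓
s = 12: P(12, 92) = 41952 and P(12, 93) = 42873; 42127 is not s-gonal.
Hits: s ∈ {10} → 1.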